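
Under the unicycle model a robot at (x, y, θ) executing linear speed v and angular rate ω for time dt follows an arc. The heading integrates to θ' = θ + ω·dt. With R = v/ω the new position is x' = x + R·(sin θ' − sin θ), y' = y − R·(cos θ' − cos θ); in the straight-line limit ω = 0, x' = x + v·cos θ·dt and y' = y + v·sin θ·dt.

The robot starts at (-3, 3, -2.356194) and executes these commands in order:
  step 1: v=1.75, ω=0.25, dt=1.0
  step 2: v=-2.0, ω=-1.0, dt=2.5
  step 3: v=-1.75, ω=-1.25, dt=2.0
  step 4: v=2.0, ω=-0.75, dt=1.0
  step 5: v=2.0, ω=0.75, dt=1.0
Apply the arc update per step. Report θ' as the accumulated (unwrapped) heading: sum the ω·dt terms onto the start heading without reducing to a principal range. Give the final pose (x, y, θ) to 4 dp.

(-1.3575, -3.9258, -7.1062)

step 1: θ'=-2.1062 (R=7.0000) → pose (-4.0707, 1.6215, -2.1062)
step 2: θ'=-4.6062 (R=2.0000) → pose (-0.3618, 0.8132, -4.6062)
step 3: θ'=-7.1062 (R=1.4000) → pose (-2.7804, -0.2873, -7.1062)
step 4: θ'=-7.8562 (R=-2.6667) → pose (-2.0690, -2.1065, -7.8562)
step 5: θ'=-7.1062 (R=2.6667) → pose (-1.3575, -3.9258, -7.1062)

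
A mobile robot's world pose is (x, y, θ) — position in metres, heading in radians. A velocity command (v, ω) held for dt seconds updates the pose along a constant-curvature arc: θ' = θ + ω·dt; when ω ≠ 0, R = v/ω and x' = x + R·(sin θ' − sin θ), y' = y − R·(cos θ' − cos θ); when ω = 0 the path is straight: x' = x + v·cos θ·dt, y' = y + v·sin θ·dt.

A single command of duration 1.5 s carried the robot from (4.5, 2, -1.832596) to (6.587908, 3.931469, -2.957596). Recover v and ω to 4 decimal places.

v = -2.0000, ω = -0.7500

Δθ = -2.957596 − -1.832596 = -1.125000
ω = Δθ/dt = -1.125000/1.5 = -0.7500
R = Δx/(sin θ' − sin θ) = 2.6667
v = R·ω = 2.6667·-0.7500 = -2.0000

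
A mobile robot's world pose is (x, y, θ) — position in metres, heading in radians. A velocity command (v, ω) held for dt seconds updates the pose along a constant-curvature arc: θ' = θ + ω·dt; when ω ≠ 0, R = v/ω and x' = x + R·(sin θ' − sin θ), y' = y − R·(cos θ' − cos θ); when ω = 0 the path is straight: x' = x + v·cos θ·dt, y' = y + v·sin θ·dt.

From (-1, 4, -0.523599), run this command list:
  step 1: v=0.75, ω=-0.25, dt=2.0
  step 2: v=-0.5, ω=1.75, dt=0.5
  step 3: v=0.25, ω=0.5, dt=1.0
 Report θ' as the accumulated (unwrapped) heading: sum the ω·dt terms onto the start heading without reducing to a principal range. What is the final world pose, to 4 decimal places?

step 1: θ'=-1.0236 (R=-3.0000) → pose (0.0620, 2.9628, -1.0236)
step 2: θ'=-0.1486 (R=-0.2857) → pose (-0.1397, 3.0967, -0.1486)
step 3: θ'=0.3514 (R=0.5000) → pose (0.1064, 3.1218, 0.3514)

(0.1064, 3.1218, 0.3514)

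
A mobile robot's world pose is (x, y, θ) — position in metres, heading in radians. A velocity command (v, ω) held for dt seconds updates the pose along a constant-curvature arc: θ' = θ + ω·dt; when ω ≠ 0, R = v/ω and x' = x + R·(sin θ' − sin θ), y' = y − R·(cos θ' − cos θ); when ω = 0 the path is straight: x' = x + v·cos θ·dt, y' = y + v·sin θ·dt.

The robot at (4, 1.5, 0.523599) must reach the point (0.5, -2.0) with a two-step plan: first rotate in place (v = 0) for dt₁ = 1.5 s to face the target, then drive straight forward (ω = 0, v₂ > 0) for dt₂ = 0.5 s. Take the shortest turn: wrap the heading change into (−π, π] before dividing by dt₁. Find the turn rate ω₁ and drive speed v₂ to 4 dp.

ω₁ = -1.9199, v₂ = 9.8995

heading to target = atan2(-2−1.5, 0.5−4) = -2.3562
Δθ = wrap(-2.3562 − 0.5236) = -2.8798; ω₁ = Δθ/dt₁ = -1.9199
distance = √((0.5−4)² + (-2−1.5)²) = 4.9497; v₂ = distance/dt₂ = 9.8995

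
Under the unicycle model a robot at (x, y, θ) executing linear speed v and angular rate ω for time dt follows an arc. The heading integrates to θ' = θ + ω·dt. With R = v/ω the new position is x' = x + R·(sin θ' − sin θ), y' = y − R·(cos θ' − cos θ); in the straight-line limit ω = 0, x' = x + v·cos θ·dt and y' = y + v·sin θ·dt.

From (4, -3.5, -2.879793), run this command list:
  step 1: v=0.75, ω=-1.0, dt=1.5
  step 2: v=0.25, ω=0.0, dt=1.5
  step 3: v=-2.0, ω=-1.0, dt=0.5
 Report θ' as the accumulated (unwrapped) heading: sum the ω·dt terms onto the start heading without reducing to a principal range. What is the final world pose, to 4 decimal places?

(3.0562, -3.6522, -4.8798)

step 1: θ'=-4.3798 (R=-0.7500) → pose (3.0970, -3.0204, -4.3798)
step 2: θ'=-4.3798 (straight) → pose (2.9746, -2.6660, -4.3798)
step 3: θ'=-4.8798 (R=2.0000) → pose (3.0562, -3.6522, -4.8798)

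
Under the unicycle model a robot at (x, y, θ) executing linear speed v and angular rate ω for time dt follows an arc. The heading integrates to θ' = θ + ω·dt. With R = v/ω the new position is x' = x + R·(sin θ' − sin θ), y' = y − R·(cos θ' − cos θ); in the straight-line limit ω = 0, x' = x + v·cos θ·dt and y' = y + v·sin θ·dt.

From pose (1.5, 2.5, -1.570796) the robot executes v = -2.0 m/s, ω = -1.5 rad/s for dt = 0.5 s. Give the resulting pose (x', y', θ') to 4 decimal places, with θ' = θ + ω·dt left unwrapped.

(1.8577, 3.4089, -2.3208)

θ' = -1.5708 + -1.5·0.5 = -2.3208
R = v/ω = -2.0/-1.5 = 1.3333
x' = 1.5 + 1.3333·(sin -2.3208 − sin -1.5708) = 1.8577
y' = 2.5 − 1.3333·(cos -2.3208 − cos -1.5708) = 3.4089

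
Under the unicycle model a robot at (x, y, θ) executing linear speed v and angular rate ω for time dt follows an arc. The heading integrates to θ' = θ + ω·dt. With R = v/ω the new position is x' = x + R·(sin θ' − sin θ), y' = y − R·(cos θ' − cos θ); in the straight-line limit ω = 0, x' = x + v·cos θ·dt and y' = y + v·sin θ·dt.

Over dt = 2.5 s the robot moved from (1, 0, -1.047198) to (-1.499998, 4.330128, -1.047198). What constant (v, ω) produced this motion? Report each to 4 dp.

Δθ = -1.047198 − -1.047198 = 0.000000
ω = Δθ/dt = 0.000000/2.5 = 0.0000
ω = 0 → v = (Δx·cos θ + Δy·sin θ)/dt = -2.0000

v = -2.0000, ω = 0.0000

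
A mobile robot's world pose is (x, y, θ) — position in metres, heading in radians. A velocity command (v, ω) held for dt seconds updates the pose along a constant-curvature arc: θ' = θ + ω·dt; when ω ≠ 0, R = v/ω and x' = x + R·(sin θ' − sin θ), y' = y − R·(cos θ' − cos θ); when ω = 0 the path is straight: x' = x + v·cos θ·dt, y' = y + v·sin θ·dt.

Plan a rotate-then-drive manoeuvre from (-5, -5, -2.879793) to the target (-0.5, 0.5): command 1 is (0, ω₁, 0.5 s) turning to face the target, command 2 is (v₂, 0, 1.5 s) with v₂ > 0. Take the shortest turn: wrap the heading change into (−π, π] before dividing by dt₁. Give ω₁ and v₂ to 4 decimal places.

heading to target = atan2(0.5−-5, -0.5−-5) = 0.8851
Δθ = wrap(0.8851 − -2.8798) = -2.5183; ω₁ = Δθ/dt₁ = -5.0367
distance = √((-0.5−-5)² + (0.5−-5)²) = 7.1063; v₂ = distance/dt₂ = 4.7376

ω₁ = -5.0367, v₂ = 4.7376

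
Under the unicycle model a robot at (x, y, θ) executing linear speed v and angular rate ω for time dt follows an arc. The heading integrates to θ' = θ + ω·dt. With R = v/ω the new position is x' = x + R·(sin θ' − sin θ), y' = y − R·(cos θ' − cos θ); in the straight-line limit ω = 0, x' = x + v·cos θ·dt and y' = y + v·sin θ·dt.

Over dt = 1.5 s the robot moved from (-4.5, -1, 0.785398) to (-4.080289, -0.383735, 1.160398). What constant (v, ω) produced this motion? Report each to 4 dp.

v = 0.5000, ω = 0.2500

Δθ = 1.160398 − 0.785398 = 0.375000
ω = Δθ/dt = 0.375000/1.5 = 0.2500
R = −Δy/(cos θ' − cos θ) = 2.0000
v = R·ω = 2.0000·0.2500 = 0.5000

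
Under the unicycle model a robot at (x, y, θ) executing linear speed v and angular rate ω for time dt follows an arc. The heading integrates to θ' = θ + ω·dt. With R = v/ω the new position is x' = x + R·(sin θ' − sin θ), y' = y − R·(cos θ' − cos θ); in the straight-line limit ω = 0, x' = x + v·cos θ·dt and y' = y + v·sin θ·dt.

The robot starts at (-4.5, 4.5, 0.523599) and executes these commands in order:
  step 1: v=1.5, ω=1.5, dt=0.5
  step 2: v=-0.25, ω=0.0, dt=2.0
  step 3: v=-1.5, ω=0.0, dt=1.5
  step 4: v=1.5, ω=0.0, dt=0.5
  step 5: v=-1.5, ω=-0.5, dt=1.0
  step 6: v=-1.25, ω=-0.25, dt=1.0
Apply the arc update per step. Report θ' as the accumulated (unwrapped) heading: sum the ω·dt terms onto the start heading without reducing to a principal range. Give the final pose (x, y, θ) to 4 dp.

(-6.3954, 1.1401, 0.5236)

step 1: θ'=1.2736 (R=1.0000) → pose (-4.0438, 5.0732, 1.2736)
step 2: θ'=1.2736 (straight) → pose (-4.1903, 4.5951, 1.2736)
step 3: θ'=1.2736 (straight) → pose (-4.8492, 2.4437, 1.2736)
step 4: θ'=1.2736 (straight) → pose (-4.6295, 3.1609, 1.2736)
step 5: θ'=0.7736 (R=3.0000) → pose (-5.4019, 1.8932, 0.7736)
step 6: θ'=0.5236 (R=5.0000) → pose (-6.3954, 1.1401, 0.5236)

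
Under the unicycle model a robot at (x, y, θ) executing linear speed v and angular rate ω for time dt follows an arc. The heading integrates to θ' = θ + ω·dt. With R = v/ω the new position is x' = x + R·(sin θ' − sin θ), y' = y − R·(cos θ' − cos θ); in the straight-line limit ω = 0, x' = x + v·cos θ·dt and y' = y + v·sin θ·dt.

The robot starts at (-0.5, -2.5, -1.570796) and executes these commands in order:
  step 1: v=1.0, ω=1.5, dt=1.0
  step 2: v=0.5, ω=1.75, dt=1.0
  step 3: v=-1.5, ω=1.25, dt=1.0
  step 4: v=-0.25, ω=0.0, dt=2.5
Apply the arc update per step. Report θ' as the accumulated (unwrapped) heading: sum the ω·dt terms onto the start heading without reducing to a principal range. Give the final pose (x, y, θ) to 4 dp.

step 1: θ'=-0.0708 (R=0.6667) → pose (0.1195, -3.1650, -0.0708)
step 2: θ'=1.6792 (R=0.2857) → pose (0.4238, -2.8491, 1.6792)
step 3: θ'=2.9292 (R=-1.2000) → pose (1.3638, -3.8923, 2.9292)
step 4: θ'=2.9292 (straight) → pose (1.9747, -4.0240, 2.9292)

(1.9747, -4.0240, 2.9292)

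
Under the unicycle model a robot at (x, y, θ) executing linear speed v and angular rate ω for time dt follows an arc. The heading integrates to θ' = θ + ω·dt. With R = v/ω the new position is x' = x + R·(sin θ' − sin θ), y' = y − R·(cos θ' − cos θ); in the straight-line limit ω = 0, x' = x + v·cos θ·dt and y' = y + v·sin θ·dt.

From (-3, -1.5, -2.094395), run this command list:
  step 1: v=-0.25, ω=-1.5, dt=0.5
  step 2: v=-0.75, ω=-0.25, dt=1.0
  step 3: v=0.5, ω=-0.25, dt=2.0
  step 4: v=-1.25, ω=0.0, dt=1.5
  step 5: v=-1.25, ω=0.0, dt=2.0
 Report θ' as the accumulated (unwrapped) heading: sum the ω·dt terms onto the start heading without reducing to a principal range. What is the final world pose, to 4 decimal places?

step 1: θ'=-2.8444 (R=0.1667) → pose (-2.9045, -1.4240, -2.8444)
step 2: θ'=-3.0944 (R=3.0000) → pose (-2.1675, -1.2958, -3.0944)
step 3: θ'=-3.5944 (R=-2.0000) → pose (-3.1368, -1.0965, -3.5944)
step 4: θ'=-3.5944 (straight) → pose (-1.4508, -1.9168, -3.5944)
step 5: θ'=-3.5944 (straight) → pose (0.7973, -3.0105, -3.5944)

(0.7973, -3.0105, -3.5944)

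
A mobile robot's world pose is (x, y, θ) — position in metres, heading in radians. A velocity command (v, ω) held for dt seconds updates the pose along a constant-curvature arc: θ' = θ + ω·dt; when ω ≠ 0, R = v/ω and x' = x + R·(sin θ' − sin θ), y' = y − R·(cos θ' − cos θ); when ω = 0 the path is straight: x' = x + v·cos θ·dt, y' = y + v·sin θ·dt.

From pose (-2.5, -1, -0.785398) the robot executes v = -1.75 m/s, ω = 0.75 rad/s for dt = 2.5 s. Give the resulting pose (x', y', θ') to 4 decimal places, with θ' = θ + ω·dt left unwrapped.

θ' = -0.7854 + 0.75·2.5 = 1.0896
R = v/ω = -1.75/0.75 = -2.3333
x' = -2.5 + -2.3333·(sin 1.0896 − sin -0.7854) = -6.2183
y' = -1 − -2.3333·(cos 1.0896 − cos -0.7854) = -1.5700

(-6.2183, -1.5700, 1.0896)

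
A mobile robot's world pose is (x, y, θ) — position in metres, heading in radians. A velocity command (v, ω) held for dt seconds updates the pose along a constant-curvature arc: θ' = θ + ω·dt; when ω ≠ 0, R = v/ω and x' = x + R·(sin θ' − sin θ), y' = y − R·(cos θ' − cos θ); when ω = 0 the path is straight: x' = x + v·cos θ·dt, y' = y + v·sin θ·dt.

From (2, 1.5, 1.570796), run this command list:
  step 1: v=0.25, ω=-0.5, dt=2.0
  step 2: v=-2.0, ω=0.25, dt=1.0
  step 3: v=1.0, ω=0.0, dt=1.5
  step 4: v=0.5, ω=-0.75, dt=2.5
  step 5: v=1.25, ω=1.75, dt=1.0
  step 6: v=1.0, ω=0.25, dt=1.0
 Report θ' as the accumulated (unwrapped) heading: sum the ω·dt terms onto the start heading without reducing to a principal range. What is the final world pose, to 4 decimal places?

(4.5475, 2.1488, 0.9458)

step 1: θ'=0.5708 (R=-0.5000) → pose (2.2298, 1.9207, 0.5708)
step 2: θ'=0.8208 (R=-8.0000) → pose (0.6988, 0.6421, 0.8208)
step 3: θ'=0.8208 (straight) → pose (1.7212, 1.7396, 0.8208)
step 4: θ'=-1.0542 (R=-0.6667) → pose (2.7887, 1.6145, -1.0542)
step 5: θ'=0.6958 (R=0.7143) → pose (3.8676, 1.4190, 0.6958)
step 6: θ'=0.9458 (R=4.0000) → pose (4.5475, 2.1488, 0.9458)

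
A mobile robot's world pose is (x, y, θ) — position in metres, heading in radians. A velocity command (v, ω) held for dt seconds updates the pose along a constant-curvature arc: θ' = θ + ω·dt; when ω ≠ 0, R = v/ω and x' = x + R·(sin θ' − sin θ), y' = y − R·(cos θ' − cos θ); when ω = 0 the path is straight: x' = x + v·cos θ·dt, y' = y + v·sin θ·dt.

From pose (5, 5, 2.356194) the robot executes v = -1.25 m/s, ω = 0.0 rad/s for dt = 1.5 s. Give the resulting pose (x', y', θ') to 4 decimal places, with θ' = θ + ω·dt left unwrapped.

θ' = 2.3562 + 0.0·1.5 = 2.3562
ω = 0 → straight: x' = 5 + -1.25·cos(2.3562)·1.5 = 6.3258
y' = 5 + -1.25·sin(2.3562)·1.5 = 3.6742

(6.3258, 3.6742, 2.3562)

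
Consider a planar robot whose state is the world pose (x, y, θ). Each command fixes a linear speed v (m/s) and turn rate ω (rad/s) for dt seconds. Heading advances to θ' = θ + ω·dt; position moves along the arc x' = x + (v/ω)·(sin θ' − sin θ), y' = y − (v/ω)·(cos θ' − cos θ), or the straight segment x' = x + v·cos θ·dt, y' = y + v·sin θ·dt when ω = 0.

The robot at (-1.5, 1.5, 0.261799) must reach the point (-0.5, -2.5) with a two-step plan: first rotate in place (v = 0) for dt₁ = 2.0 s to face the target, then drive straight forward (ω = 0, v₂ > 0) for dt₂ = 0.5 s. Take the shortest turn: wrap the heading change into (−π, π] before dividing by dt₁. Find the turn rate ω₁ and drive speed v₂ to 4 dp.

heading to target = atan2(-2.5−1.5, -0.5−-1.5) = -1.3258
Δθ = wrap(-1.3258 − 0.2618) = -1.5876; ω₁ = Δθ/dt₁ = -0.7938
distance = √((-0.5−-1.5)² + (-2.5−1.5)²) = 4.1231; v₂ = distance/dt₂ = 8.2462

ω₁ = -0.7938, v₂ = 8.2462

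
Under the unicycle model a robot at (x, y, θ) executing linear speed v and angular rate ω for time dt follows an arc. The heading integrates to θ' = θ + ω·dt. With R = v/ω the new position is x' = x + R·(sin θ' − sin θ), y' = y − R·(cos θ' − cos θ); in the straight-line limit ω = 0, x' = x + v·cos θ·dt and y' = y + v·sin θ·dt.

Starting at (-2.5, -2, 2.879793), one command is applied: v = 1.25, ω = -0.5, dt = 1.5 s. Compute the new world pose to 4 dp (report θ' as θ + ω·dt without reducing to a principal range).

θ' = 2.8798 + -0.5·1.5 = 2.1298
R = v/ω = 1.25/-0.5 = -2.5000
x' = -2.5 + -2.5000·(sin 2.1298 − sin 2.8798) = -3.9724
y' = -2 − -2.5000·(cos 2.1298 − cos 2.8798) = -0.9110

(-3.9724, -0.9110, 2.1298)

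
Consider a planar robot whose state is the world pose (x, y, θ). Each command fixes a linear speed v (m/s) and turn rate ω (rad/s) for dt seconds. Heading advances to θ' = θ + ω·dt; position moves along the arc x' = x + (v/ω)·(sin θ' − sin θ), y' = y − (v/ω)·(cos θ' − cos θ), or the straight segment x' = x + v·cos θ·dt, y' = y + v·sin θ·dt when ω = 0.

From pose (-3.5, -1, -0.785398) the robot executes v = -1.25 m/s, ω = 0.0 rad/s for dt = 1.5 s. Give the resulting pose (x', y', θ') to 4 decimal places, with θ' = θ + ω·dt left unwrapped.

θ' = -0.7854 + 0.0·1.5 = -0.7854
ω = 0 → straight: x' = -3.5 + -1.25·cos(-0.7854)·1.5 = -4.8258
y' = -1 + -1.25·sin(-0.7854)·1.5 = 0.3258

(-4.8258, 0.3258, -0.7854)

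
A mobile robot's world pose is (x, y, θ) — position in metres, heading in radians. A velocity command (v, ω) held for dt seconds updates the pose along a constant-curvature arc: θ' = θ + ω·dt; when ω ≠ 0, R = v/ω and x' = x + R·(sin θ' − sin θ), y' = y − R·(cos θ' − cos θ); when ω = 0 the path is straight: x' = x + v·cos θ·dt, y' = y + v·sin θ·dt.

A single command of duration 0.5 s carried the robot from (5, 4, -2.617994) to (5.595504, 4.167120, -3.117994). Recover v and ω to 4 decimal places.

Δθ = -3.117994 − -2.617994 = -0.500000
ω = Δθ/dt = -0.500000/0.5 = -1.0000
R = Δx/(sin θ' − sin θ) = 1.2500
v = R·ω = 1.2500·-1.0000 = -1.2500

v = -1.2500, ω = -1.0000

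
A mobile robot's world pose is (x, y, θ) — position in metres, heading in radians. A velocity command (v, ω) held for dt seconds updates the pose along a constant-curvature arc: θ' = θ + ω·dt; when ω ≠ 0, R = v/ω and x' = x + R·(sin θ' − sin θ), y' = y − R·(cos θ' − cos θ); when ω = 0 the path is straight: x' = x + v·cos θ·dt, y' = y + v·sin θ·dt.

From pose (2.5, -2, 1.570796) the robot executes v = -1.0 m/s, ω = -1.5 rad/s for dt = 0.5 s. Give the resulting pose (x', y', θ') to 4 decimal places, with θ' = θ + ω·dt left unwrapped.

θ' = 1.5708 + -1.5·0.5 = 0.8208
R = v/ω = -1.0/-1.5 = 0.6667
x' = 2.5 + 0.6667·(sin 0.8208 − sin 1.5708) = 2.3211
y' = -2 − 0.6667·(cos 0.8208 − cos 1.5708) = -2.4544

(2.3211, -2.4544, 0.8208)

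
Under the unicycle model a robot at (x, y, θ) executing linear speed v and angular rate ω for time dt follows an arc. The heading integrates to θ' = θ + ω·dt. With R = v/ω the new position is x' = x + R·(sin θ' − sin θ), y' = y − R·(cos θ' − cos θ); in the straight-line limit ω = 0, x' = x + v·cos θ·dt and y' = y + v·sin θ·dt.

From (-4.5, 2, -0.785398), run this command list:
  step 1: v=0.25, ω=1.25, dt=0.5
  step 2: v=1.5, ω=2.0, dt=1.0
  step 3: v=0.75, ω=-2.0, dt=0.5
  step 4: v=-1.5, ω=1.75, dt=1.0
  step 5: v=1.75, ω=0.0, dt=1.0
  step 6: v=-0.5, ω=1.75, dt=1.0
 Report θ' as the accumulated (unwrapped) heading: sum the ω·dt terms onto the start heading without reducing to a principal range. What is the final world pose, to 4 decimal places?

step 1: θ'=-0.1604 (R=0.2000) → pose (-4.3905, 1.9440, -0.1604)
step 2: θ'=1.8396 (R=0.7500) → pose (-3.5477, 2.8835, 1.8396)
step 3: θ'=0.8396 (R=-0.3750) → pose (-3.4653, 3.2335, 0.8396)
step 4: θ'=2.5896 (R=-0.8571) → pose (-3.2767, 1.9313, 2.5896)
step 5: θ'=2.5896 (straight) → pose (-4.7668, 2.8490, 2.5896)
step 6: θ'=4.3396 (R=-0.2857) → pose (-4.3509, 2.9882, 4.3396)

(-4.3509, 2.9882, 4.3396)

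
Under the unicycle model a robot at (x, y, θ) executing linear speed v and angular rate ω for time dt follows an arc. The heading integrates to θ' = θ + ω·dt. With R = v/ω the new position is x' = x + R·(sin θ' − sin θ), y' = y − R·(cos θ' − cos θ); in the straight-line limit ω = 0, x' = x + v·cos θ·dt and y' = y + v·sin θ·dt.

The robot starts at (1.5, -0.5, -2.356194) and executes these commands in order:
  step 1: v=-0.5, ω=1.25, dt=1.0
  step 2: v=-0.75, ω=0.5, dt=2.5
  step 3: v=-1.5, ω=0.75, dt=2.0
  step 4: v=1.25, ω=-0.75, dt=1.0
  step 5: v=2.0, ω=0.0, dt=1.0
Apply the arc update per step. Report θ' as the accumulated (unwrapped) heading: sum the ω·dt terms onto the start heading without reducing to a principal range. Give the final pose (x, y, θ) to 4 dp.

(-0.0732, 1.3738, 0.8938)

step 1: θ'=-1.1062 (R=-0.4000) → pose (1.5748, -0.0379, -1.1062)
step 2: θ'=0.1438 (R=-1.5000) → pose (0.0188, 0.7745, 0.1438)
step 3: θ'=1.6438 (R=-2.0000) → pose (-1.6893, -1.3508, 1.6438)
step 4: θ'=0.8938 (R=-1.6667) → pose (-1.3261, -0.1851, 0.8938)
step 5: θ'=0.8938 (straight) → pose (-0.0732, 1.3738, 0.8938)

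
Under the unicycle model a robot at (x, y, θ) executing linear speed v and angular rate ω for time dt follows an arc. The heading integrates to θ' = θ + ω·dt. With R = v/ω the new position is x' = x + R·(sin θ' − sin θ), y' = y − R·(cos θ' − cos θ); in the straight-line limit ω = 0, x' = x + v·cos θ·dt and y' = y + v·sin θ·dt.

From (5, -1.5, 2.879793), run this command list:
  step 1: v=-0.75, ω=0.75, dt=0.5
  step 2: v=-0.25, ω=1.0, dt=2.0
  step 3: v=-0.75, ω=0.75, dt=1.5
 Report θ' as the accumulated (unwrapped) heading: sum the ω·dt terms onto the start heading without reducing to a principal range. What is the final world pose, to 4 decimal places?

step 1: θ'=3.2548 (R=-1.0000) → pose (5.3718, -1.5277, 3.2548)
step 2: θ'=5.2548 (R=-0.2500) → pose (5.5577, -1.1502, 5.2548)
step 3: θ'=6.3798 (R=-1.0000) → pose (4.6047, -0.6711, 6.3798)

(4.6047, -0.6711, 6.3798)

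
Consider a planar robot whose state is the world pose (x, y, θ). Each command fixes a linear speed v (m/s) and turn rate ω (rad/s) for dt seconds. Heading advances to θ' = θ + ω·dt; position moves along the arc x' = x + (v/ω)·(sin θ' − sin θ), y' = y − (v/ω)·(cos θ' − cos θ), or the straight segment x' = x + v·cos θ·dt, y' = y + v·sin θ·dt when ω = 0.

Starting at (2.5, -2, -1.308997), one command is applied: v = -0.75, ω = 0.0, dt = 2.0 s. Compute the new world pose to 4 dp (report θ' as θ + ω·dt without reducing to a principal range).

(2.1118, -0.5511, -1.3090)

θ' = -1.3090 + 0.0·2.0 = -1.3090
ω = 0 → straight: x' = 2.5 + -0.75·cos(-1.3090)·2.0 = 2.1118
y' = -2 + -0.75·sin(-1.3090)·2.0 = -0.5511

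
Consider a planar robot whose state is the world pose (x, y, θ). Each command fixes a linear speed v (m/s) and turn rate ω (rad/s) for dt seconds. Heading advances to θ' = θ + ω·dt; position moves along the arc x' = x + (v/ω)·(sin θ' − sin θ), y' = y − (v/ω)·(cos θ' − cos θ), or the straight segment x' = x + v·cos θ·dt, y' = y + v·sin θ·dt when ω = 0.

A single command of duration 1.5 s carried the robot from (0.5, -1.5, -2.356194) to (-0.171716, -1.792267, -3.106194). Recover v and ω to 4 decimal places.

v = 0.5000, ω = -0.5000

Δθ = -3.106194 − -2.356194 = -0.750000
ω = Δθ/dt = -0.750000/1.5 = -0.5000
R = Δx/(sin θ' − sin θ) = -1.0000
v = R·ω = -1.0000·-0.5000 = 0.5000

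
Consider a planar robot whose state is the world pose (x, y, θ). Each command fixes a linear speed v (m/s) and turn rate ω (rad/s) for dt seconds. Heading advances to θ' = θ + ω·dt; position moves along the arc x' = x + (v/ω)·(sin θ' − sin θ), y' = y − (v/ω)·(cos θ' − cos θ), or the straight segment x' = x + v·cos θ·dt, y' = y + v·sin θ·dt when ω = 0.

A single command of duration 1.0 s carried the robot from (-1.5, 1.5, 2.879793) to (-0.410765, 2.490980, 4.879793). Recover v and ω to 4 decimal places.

v = -1.7500, ω = 2.0000

Δθ = 4.879793 − 2.879793 = 2.000000
ω = Δθ/dt = 2.000000/1.0 = 2.0000
R = Δx/(sin θ' − sin θ) = -0.8750
v = R·ω = -0.8750·2.0000 = -1.7500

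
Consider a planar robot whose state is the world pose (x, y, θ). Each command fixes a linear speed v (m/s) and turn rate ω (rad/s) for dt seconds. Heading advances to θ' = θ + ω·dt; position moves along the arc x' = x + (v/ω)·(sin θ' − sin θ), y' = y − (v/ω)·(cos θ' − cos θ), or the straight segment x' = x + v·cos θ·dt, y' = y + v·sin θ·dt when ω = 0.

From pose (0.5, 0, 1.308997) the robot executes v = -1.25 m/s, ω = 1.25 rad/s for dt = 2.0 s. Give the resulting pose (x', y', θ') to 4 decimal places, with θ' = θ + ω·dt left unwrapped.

θ' = 1.3090 + 1.25·2.0 = 3.8090
R = v/ω = -1.25/1.25 = -1.0000
x' = 0.5 + -1.0000·(sin 3.8090 − sin 1.3090) = 2.0849
y' = 0 − -1.0000·(cos 3.8090 − cos 1.3090) = -1.0442

(2.0849, -1.0442, 3.8090)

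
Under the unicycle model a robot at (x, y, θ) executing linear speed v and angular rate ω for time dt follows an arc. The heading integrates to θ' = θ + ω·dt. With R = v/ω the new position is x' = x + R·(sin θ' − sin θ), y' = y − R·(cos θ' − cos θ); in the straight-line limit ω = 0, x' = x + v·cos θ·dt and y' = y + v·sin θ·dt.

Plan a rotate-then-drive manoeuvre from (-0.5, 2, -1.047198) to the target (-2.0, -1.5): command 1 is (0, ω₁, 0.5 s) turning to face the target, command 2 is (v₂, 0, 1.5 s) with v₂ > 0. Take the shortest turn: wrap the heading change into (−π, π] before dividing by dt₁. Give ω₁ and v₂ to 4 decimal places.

heading to target = atan2(-1.5−2, -2−-0.5) = -1.9757
Δθ = wrap(-1.9757 − -1.0472) = -0.9285; ω₁ = Δθ/dt₁ = -1.8570
distance = √((-2−-0.5)² + (-1.5−2)²) = 3.8079; v₂ = distance/dt₂ = 2.5386

ω₁ = -1.8570, v₂ = 2.5386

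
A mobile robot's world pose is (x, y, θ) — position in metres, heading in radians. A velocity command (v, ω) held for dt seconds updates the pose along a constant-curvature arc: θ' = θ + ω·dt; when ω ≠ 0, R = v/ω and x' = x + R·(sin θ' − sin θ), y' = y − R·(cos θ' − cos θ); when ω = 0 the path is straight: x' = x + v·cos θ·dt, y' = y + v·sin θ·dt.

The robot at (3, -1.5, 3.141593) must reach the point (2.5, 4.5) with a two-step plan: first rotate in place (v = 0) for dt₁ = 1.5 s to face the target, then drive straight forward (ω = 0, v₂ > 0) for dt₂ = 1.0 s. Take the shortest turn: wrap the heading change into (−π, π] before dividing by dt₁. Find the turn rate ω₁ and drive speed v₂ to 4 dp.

ω₁ = -0.9918, v₂ = 6.0208

heading to target = atan2(4.5−-1.5, 2.5−3) = 1.6539
Δθ = wrap(1.6539 − 3.1416) = -1.4877; ω₁ = Δθ/dt₁ = -0.9918
distance = √((2.5−3)² + (4.5−-1.5)²) = 6.0208; v₂ = distance/dt₂ = 6.0208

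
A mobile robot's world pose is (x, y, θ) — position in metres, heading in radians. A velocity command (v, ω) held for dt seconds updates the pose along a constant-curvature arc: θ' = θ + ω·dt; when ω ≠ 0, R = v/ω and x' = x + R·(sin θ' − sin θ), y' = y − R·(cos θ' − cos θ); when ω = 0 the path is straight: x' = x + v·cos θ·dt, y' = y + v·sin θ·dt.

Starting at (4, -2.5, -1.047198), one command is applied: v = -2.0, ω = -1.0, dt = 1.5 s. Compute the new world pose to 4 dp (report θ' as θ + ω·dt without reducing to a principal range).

(4.6120, 0.1570, -2.5472)

θ' = -1.0472 + -1.0·1.5 = -2.5472
R = v/ω = -2.0/-1.0 = 2.0000
x' = 4 + 2.0000·(sin -2.5472 − sin -1.0472) = 4.6120
y' = -2.5 − 2.0000·(cos -2.5472 − cos -1.0472) = 0.1570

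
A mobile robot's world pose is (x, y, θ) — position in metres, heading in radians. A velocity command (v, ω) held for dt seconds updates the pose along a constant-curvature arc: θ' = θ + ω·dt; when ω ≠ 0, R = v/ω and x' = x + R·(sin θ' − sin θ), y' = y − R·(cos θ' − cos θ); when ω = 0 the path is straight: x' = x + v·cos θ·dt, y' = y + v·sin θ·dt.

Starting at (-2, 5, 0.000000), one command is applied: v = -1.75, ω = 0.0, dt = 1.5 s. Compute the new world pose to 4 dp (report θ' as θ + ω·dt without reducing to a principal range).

θ' = 0.0000 + 0.0·1.5 = 0.0000
ω = 0 → straight: x' = -2 + -1.75·cos(0.0000)·1.5 = -4.6250
y' = 5 + -1.75·sin(0.0000)·1.5 = 5.0000

(-4.6250, 5.0000, 0.0000)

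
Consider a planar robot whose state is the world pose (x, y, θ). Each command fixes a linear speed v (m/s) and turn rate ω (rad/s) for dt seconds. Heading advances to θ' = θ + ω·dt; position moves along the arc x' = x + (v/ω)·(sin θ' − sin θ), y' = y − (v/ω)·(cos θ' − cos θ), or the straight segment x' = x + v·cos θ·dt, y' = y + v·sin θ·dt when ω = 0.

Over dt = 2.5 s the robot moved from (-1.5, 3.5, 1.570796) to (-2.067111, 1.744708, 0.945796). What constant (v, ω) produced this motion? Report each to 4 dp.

v = -0.7500, ω = -0.2500

Δθ = 0.945796 − 1.570796 = -0.625000
ω = Δθ/dt = -0.625000/2.5 = -0.2500
R = −Δy/(cos θ' − cos θ) = 3.0000
v = R·ω = 3.0000·-0.2500 = -0.7500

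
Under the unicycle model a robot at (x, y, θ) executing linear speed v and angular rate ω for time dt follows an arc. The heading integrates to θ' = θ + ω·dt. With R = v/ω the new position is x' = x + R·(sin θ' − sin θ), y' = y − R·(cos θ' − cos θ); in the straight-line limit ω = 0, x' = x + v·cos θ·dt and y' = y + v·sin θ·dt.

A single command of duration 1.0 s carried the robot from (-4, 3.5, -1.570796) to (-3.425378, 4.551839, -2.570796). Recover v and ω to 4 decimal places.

Δθ = -2.570796 − -1.570796 = -1.000000
ω = Δθ/dt = -1.000000/1.0 = -1.0000
R = −Δy/(cos θ' − cos θ) = 1.2500
v = R·ω = 1.2500·-1.0000 = -1.2500

v = -1.2500, ω = -1.0000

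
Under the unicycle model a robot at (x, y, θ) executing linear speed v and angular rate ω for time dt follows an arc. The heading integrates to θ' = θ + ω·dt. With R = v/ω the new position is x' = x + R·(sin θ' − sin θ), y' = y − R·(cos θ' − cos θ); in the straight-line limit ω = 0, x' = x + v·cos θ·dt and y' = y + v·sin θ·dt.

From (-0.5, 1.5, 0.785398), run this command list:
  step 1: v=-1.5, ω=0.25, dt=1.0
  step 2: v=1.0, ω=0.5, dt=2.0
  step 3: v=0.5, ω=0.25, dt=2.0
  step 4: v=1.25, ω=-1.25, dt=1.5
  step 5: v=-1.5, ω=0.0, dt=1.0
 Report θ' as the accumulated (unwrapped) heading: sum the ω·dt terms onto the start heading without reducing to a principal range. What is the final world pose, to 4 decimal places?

step 1: θ'=1.0354 (R=-6.0000) → pose (-1.4178, 0.3185, 1.0354)
step 2: θ'=2.0354 (R=2.0000) → pose (-1.3499, 2.2350, 2.0354)
step 3: θ'=2.5354 (R=2.0000) → pose (-1.9984, 2.9825, 2.5354)
step 4: θ'=0.6604 (R=-1.0000) → pose (-2.0421, 4.5940, 0.6604)
step 5: θ'=0.6604 (straight) → pose (-3.2267, 3.6739, 0.6604)

(-3.2267, 3.6739, 0.6604)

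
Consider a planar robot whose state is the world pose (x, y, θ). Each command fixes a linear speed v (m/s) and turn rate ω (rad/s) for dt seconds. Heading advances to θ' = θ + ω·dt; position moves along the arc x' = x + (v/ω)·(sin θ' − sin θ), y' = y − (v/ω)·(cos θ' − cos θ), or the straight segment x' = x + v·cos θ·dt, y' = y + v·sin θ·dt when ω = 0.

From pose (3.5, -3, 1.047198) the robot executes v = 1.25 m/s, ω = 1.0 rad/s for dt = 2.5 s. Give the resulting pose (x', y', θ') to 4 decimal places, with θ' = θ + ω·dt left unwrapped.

(1.9242, -1.2264, 3.5472)

θ' = 1.0472 + 1.0·2.5 = 3.5472
R = v/ω = 1.25/1.0 = 1.2500
x' = 3.5 + 1.2500·(sin 3.5472 − sin 1.0472) = 1.9242
y' = -3 − 1.2500·(cos 3.5472 − cos 1.0472) = -1.2264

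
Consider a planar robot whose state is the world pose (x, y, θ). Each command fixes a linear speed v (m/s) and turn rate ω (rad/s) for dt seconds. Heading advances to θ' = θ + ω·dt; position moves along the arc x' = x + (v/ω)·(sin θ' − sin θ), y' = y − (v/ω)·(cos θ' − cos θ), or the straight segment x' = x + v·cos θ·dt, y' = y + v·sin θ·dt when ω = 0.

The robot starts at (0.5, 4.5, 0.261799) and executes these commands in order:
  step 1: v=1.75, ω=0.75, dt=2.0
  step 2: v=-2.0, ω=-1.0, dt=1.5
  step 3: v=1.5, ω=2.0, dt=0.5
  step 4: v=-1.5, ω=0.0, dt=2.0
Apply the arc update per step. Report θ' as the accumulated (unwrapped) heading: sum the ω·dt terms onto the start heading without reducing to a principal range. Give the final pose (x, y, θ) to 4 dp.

step 1: θ'=1.7618 (R=2.3333) → pose (2.1870, 7.1968, 1.7618)
step 2: θ'=0.2618 (R=2.0000) → pose (0.7410, 4.8853, 0.2618)
step 3: θ'=1.2618 (R=0.7500) → pose (1.2614, 5.3816, 1.2618)
step 4: θ'=1.2618 (straight) → pose (0.3491, 2.5237, 1.2618)

(0.3491, 2.5237, 1.2618)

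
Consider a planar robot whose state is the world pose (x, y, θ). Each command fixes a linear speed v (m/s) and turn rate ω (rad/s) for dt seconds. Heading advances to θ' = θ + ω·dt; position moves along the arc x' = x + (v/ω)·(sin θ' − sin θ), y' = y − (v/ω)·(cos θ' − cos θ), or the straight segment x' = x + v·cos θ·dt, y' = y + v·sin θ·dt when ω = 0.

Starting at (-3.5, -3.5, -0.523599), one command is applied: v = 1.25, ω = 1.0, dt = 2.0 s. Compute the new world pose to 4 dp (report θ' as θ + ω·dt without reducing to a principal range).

θ' = -0.5236 + 1.0·2.0 = 1.4764
R = v/ω = 1.25/1.0 = 1.2500
x' = -3.5 + 1.2500·(sin 1.4764 − sin -0.5236) = -1.6306
y' = -3.5 − 1.2500·(cos 1.4764 − cos -0.5236) = -2.5353

(-1.6306, -2.5353, 1.4764)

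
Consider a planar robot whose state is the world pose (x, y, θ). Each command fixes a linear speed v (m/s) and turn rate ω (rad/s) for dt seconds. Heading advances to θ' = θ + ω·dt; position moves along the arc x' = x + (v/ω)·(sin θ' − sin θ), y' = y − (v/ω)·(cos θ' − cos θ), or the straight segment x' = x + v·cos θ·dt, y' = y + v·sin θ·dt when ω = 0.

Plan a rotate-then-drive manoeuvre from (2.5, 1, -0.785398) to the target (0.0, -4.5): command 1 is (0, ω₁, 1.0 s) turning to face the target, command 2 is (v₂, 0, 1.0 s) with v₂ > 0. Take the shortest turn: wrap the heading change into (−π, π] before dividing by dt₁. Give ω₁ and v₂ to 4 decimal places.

heading to target = atan2(-4.5−1, 0−2.5) = -1.9974
Δθ = wrap(-1.9974 − -0.7854) = -1.2120; ω₁ = Δθ/dt₁ = -1.2120
distance = √((0−2.5)² + (-4.5−1)²) = 6.0415; v₂ = distance/dt₂ = 6.0415

ω₁ = -1.2120, v₂ = 6.0415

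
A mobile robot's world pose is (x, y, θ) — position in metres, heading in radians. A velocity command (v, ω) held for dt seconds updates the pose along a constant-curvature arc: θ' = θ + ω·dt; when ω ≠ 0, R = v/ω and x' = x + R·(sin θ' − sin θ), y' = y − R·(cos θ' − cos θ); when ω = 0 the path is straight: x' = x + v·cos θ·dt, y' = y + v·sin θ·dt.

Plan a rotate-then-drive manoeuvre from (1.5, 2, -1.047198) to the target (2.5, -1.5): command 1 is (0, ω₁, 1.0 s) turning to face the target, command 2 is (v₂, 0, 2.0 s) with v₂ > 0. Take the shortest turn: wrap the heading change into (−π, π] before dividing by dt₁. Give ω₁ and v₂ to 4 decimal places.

ω₁ = -0.2453, v₂ = 1.8200

heading to target = atan2(-1.5−2, 2.5−1.5) = -1.2925
Δθ = wrap(-1.2925 − -1.0472) = -0.2453; ω₁ = Δθ/dt₁ = -0.2453
distance = √((2.5−1.5)² + (-1.5−2)²) = 3.6401; v₂ = distance/dt₂ = 1.8200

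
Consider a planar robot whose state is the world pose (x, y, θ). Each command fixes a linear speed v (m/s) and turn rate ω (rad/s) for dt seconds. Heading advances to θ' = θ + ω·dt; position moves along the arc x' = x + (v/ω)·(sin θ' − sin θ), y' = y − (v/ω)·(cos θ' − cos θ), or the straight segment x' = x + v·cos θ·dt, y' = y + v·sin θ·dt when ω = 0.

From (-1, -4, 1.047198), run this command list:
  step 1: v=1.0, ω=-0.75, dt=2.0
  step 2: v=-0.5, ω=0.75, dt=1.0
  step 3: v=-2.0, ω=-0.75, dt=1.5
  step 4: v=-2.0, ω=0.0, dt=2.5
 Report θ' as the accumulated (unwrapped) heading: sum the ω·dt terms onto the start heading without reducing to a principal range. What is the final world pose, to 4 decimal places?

(-5.8761, 0.9983, -0.8278)

step 1: θ'=-0.4528 (R=-1.3333) → pose (0.7380, -3.4677, -0.4528)
step 2: θ'=0.2972 (R=-0.6667) → pose (0.2511, -3.4297, 0.2972)
step 3: θ'=-0.8278 (R=2.6667) → pose (-2.4936, -2.6840, -0.8278)
step 4: θ'=-0.8278 (straight) → pose (-5.8761, 0.9983, -0.8278)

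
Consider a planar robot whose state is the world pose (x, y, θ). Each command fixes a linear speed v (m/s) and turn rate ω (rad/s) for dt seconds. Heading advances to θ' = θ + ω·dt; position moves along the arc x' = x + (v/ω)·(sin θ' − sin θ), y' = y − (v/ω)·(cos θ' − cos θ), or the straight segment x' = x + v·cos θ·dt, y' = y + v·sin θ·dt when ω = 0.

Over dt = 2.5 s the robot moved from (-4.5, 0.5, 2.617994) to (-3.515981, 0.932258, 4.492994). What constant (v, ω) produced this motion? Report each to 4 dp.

v = -0.5000, ω = 0.7500

Δθ = 4.492994 − 2.617994 = 1.875000
ω = Δθ/dt = 1.875000/2.5 = 0.7500
R = Δx/(sin θ' − sin θ) = -0.6667
v = R·ω = -0.6667·0.7500 = -0.5000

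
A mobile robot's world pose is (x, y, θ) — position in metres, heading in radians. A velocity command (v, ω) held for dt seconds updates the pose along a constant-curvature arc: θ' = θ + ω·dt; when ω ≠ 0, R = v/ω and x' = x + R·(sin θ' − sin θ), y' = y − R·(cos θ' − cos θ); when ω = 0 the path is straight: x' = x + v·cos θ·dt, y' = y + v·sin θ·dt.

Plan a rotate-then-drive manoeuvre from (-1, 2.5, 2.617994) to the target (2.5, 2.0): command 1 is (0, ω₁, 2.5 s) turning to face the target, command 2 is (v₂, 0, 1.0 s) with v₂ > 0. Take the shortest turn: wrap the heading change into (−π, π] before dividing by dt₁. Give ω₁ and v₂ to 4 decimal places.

heading to target = atan2(2−2.5, 2.5−-1) = -0.1419
Δθ = wrap(-0.1419 − 2.6180) = -2.7599; ω₁ = Δθ/dt₁ = -1.1040
distance = √((2.5−-1)² + (2−2.5)²) = 3.5355; v₂ = distance/dt₂ = 3.5355

ω₁ = -1.1040, v₂ = 3.5355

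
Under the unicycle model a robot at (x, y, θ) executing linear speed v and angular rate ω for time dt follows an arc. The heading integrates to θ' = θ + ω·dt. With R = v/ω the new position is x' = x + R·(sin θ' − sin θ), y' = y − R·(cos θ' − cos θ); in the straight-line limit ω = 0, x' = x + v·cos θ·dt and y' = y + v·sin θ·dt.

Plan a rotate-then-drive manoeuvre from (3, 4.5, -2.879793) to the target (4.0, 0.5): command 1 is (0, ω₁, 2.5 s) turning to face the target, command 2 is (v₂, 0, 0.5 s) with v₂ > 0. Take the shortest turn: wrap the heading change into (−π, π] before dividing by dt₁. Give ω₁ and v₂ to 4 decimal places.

heading to target = atan2(0.5−4.5, 4−3) = -1.3258
Δθ = wrap(-1.3258 − -2.8798) = 1.5540; ω₁ = Δθ/dt₁ = 0.6216
distance = √((4−3)² + (0.5−4.5)²) = 4.1231; v₂ = distance/dt₂ = 8.2462

ω₁ = 0.6216, v₂ = 8.2462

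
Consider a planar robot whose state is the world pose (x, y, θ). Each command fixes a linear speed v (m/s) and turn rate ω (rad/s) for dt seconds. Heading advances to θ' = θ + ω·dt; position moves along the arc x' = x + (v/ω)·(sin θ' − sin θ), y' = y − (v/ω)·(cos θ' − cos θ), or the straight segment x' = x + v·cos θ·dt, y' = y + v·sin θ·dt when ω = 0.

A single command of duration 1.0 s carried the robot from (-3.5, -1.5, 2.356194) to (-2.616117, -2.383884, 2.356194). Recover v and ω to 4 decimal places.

v = -1.2500, ω = 0.0000

Δθ = 2.356194 − 2.356194 = 0.000000
ω = Δθ/dt = 0.000000/1.0 = 0.0000
ω = 0 → v = (Δx·cos θ + Δy·sin θ)/dt = -1.2500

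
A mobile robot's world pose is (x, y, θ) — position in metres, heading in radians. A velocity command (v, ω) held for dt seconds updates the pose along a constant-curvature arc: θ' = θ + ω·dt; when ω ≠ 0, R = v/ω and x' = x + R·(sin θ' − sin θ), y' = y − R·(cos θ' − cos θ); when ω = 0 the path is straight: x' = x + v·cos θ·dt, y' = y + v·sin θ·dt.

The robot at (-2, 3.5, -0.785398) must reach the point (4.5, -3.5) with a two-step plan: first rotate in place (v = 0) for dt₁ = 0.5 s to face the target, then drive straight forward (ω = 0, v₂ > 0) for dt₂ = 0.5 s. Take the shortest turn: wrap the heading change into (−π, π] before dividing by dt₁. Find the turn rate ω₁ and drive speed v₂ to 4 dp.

heading to target = atan2(-3.5−3.5, 4.5−-2) = -0.8224
Δθ = wrap(-0.8224 − -0.7854) = -0.0370; ω₁ = Δθ/dt₁ = -0.0740
distance = √((4.5−-2)² + (-3.5−3.5)²) = 9.5525; v₂ = distance/dt₂ = 19.1050

ω₁ = -0.0740, v₂ = 19.1050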